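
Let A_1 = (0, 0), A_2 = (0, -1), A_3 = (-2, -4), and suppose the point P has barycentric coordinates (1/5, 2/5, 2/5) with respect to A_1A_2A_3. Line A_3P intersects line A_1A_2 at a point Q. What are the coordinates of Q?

(0, -2/3)

Line A_3P meets A_1A_2 where the A_3-coordinate vanishes; zeroing P's A_3-weight and renormalizing leaves A_1, A_2-weights 1/5 : 2/5 → (1/3, 2/3).
So Q = (1/3)·A_1 + (2/3)·A_2 = (0, -2/3).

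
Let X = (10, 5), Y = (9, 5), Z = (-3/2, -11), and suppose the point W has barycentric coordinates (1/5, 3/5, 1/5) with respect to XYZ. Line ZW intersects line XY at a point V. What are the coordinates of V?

(37/4, 5)

Line ZW meets XY where the Z-coordinate vanishes; zeroing W's Z-weight and renormalizing leaves X, Y-weights 1/5 : 3/5 → (1/4, 3/4).
So V = (1/4)·X + (3/4)·Y = (37/4, 5).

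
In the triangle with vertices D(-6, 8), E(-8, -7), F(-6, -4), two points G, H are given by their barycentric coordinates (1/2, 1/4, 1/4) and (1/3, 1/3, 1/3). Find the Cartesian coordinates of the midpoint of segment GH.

(-79/12, 1/8)

Barycentric coordinates of the midpoint are the average: (5/12, 7/24, 7/24).
Converting: (5/12)·D + (7/24)·E + (7/24)·F = (-79/12, 1/8).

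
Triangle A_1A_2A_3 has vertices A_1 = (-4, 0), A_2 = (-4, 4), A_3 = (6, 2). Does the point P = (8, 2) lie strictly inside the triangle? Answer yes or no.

no

Barycentric coordinates of P: (-1/10, -1/10, 6/5).
The three coordinates are negative, negative, positive; a point is interior exactly when all three are positive.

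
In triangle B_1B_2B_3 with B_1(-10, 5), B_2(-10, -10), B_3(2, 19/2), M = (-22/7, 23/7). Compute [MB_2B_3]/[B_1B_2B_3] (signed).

1/7

[B_1B_2B_3] = ½·((-10)·(-10−(19/2)) + (-10)·(19/2−5) + 2·(5−(-10))) = ½·(195 − 45 + 30) = 90.
[MB_2B_3] = ½·((-22/7)·(-10−(19/2)) + (-10)·(19/2−(23/7)) + 2·(23/7−(-10))) = ½·(429/7 − 435/7 + 186/7) = 90/7, so the ratio is (90/7)/90 = 1/7.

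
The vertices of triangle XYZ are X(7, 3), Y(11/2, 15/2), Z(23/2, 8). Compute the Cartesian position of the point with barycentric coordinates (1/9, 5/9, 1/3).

W = (1/9)·X + (5/9)·Y + (1/3)·Z.
x-coordinate: (1/9)·7 + (5/9)·(11/2) + (1/3)·(23/2) = 23/3.
y-coordinate: (1/9)·3 + (5/9)·(15/2) + (1/3)·8 = 43/6.

(23/3, 43/6)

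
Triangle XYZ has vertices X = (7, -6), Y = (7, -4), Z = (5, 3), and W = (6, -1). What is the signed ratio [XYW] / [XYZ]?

1/2

[XYZ] = ½·(7·(-4−3) + 7·(3−(-6)) + 5·(-6−(-4))) = ½·(-49 + 63 − 10) = 2.
[XYW] = ½·(7·(-4−(-1)) + 7·(-1−(-6)) + 6·(-6−(-4))) = ½·(-21 + 35 − 12) = 1, so the ratio is 1/2 = 1/2.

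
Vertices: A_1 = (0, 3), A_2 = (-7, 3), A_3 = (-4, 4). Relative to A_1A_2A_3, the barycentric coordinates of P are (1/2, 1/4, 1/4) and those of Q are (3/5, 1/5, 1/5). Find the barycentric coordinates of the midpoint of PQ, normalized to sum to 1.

(11/20, 9/40, 9/40)

Since both coordinate triples sum to 1, the midpoint's barycentrics are the componentwise average.
(1/2+3/5)/2 = 11/20; similarly 9/40 and 9/40.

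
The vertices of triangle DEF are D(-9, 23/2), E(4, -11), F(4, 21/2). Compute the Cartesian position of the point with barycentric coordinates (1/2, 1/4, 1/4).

(-5/2, 45/8)

G = (1/2)·D + (1/4)·E + (1/4)·F.
x-coordinate: (1/2)·(-9) + (1/4)·4 + (1/4)·4 = -5/2.
y-coordinate: (1/2)·(23/2) + (1/4)·(-11) + (1/4)·(21/2) = 45/8.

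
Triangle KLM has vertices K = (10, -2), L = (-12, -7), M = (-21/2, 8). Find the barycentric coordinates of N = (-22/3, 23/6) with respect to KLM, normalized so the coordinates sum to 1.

Signed area of the reference triangle: [KLM] = ½·(10·(-7−8) + (-12)·(8−(-2)) + (-21/2)·(-2−(-7))) = ½·(-150 − 120 − 105/2) = -645/4.
[NLM] = ½·((-22/3)·(-7−8) + (-12)·(8−(23/6)) + (-21/2)·(23/6−(-7))) = ½·(110 − 50 − 455/4) = -215/8, so the K-coordinate is (-215/8)/(-645/4) = 1/6.
[KNM] = ½·(10·(23/6−8) + (-22/3)·(8−(-2)) + (-21/2)·(-2−(23/6))) = ½·(-125/3 − 220/3 + 245/4) = -215/8, so the L-coordinate is 1/6.
[KLN] = ½·(10·(-7−(23/6)) + (-12)·(23/6−(-2)) + (-22/3)·(-2−(-7))) = ½·(-325/3 − 70 − 110/3) = -215/2, so the M-coordinate is 2/3.
Check: 1/6 + 1/6 + 2/3 = 1.

(1/6, 1/6, 2/3)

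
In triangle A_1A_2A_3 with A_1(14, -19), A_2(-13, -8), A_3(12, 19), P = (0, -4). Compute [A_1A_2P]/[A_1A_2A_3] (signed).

[A_1A_2A_3] = ½·(14·(-8−19) + (-13)·(19−(-19)) + 12·(-19−(-8))) = ½·(-378 − 494 − 132) = -502.
[A_1A_2P] = ½·(14·(-8−(-4)) + (-13)·(-4−(-19)) + 0·(-19−(-8))) = ½·(-56 − 195 + 0) = -251/2, so the ratio is (-251/2)/(-502) = 1/4.

1/4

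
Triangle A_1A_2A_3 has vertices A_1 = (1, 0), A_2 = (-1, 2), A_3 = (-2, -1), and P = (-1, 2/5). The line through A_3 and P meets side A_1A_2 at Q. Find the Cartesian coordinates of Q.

Barycentric coordinates of P with respect to A_1A_2A_3: (1/5, 2/5, 2/5).
On side A_1A_2 the A_3-coordinate is zero; dropping P's A_3-weight 2/5 and renormalizing the remaining 1/5 : 2/5 gives weights 1/3, 2/3 on A_1, A_2.
Q = (1/3)·(1, 0) + (2/3)·(-1, 2) = (-1/3, 4/3).

(-1/3, 4/3)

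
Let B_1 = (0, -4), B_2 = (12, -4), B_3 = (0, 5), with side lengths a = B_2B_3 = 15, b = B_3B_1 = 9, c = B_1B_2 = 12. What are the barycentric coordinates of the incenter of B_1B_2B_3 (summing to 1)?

The incenter has barycentric coordinates proportional to the opposite side lengths: (15 : 9 : 12).
Normalizing by 15+9+12 = 36 gives (5/12, 1/4, 1/3).

(5/12, 1/4, 1/3)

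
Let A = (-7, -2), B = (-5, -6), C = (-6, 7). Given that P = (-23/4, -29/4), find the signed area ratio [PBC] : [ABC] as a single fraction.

[ABC] = ½·((-7)·(-6−7) + (-5)·(7−(-2)) + (-6)·(-2−(-6))) = ½·(91 − 45 − 24) = 11.
[PBC] = ½·((-23/4)·(-6−7) + (-5)·(7−(-29/4)) + (-6)·(-29/4−(-6))) = ½·(299/4 − 285/4 + 15/2) = 11/2, so the ratio is (11/2)/11 = 1/2.

1/2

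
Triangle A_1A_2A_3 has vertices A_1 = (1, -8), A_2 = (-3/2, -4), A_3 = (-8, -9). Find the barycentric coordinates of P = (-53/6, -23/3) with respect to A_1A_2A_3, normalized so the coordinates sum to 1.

(-1/3, 1/3, 1)

Signed area of the reference triangle: [A_1A_2A_3] = ½·(1·(-4−(-9)) + (-3/2)·(-9−(-8)) + (-8)·(-8−(-4))) = ½·(5 + 3/2 + 32) = 77/4.
[PA_2A_3] = ½·((-53/6)·(-4−(-9)) + (-3/2)·(-9−(-23/3)) + (-8)·(-23/3−(-4))) = ½·(-265/6 + 2 + 88/3) = -77/12, so the A_1-coordinate is (-77/12)/(77/4) = -1/3.
[A_1PA_3] = ½·(1·(-23/3−(-9)) + (-53/6)·(-9−(-8)) + (-8)·(-8−(-23/3))) = ½·(4/3 + 53/6 + 8/3) = 77/12, so the A_2-coordinate is 1/3.
[A_1A_2P] = ½·(1·(-4−(-23/3)) + (-3/2)·(-23/3−(-8)) + (-53/6)·(-8−(-4))) = ½·(11/3 − 1/2 + 106/3) = 77/4, so the A_3-coordinate is 1.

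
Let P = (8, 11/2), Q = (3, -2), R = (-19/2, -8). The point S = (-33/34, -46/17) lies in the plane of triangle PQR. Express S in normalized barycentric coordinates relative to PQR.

(4/17, 6/17, 7/17)

Signed area of the reference triangle: [PQR] = ½·(8·(-2−(-8)) + 3·(-8−(11/2)) + (-19/2)·(11/2−(-2))) = ½·(48 − 81/2 − 285/4) = -255/8.
[SQR] = ½·((-33/34)·(-2−(-8)) + 3·(-8−(-46/17)) + (-19/2)·(-46/17−(-2))) = ½·(-99/17 − 270/17 + 114/17) = -15/2, so the P-coordinate is (-15/2)/(-255/8) = 4/17.
[PSR] = ½·(8·(-46/17−(-8)) + (-33/34)·(-8−(11/2)) + (-19/2)·(11/2−(-46/17))) = ½·(720/17 + 891/68 − 5301/68) = -45/4, so the Q-coordinate is 6/17.
[PQS] = ½·(8·(-2−(-46/17)) + 3·(-46/17−(11/2)) + (-33/34)·(11/2−(-2))) = ½·(96/17 − 837/34 − 495/68) = -105/8, so the R-coordinate is 7/17.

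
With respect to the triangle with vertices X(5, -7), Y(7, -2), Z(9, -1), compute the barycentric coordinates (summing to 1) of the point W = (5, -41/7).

Signed area of the reference triangle: [XYZ] = ½·(5·(-2−(-1)) + 7·(-1−(-7)) + 9·(-7−(-2))) = ½·(-5 + 42 − 45) = -4.
[WYZ] = ½·(5·(-2−(-1)) + 7·(-1−(-41/7)) + 9·(-41/7−(-2))) = ½·(-5 + 34 − 243/7) = -20/7, so the X-coordinate is (-20/7)/(-4) = 5/7.
[XWZ] = ½·(5·(-41/7−(-1)) + 5·(-1−(-7)) + 9·(-7−(-41/7))) = ½·(-170/7 + 30 − 72/7) = -16/7, so the Y-coordinate is 4/7.
[XYW] = ½·(5·(-2−(-41/7)) + 7·(-41/7−(-7)) + 5·(-7−(-2))) = ½·(135/7 + 8 − 25) = 8/7, so the Z-coordinate is -2/7.

(5/7, 4/7, -2/7)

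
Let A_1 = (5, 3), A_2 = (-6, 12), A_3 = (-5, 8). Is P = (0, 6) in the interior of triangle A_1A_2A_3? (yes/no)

Barycentric coordinates of P: (18/35, 1/7, 12/35).
The three coordinates are positive, positive, positive; a point is interior exactly when all three are positive.

yes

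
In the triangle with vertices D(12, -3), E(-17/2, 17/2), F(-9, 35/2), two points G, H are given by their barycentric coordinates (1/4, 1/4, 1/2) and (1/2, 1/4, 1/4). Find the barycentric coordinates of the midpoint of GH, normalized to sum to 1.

Since both coordinate triples sum to 1, the midpoint's barycentrics are the componentwise average.
(1/4+1/2)/2 = 3/8; similarly 1/4 and 3/8.

(3/8, 1/4, 3/8)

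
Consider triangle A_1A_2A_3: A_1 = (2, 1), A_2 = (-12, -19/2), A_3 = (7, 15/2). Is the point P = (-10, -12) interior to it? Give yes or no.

Barycentric coordinates of P: (163/77, 26/77, -16/11).
The three coordinates are positive, positive, negative; a point is interior exactly when all three are positive.

no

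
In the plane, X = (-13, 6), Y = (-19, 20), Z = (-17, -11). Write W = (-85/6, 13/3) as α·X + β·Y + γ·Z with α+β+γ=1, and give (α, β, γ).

Signed area of the reference triangle: [XYZ] = ½·((-13)·(20−(-11)) + (-19)·(-11−6) + (-17)·(6−20)) = ½·(-403 + 323 + 238) = 79.
[WYZ] = ½·((-85/6)·(20−(-11)) + (-19)·(-11−(13/3)) + (-17)·(13/3−20)) = ½·(-2635/6 + 874/3 + 799/3) = 237/4, so the X-coordinate is (237/4)/79 = 3/4.
[XWZ] = ½·((-13)·(13/3−(-11)) + (-85/6)·(-11−6) + (-17)·(6−(13/3))) = ½·(-598/3 + 1445/6 − 85/3) = 79/12, so the Y-coordinate is 1/12.
[XYW] = ½·((-13)·(20−(13/3)) + (-19)·(13/3−6) + (-85/6)·(6−20)) = ½·(-611/3 + 95/3 + 595/3) = 79/6, so the Z-coordinate is 1/6.

(3/4, 1/12, 1/6)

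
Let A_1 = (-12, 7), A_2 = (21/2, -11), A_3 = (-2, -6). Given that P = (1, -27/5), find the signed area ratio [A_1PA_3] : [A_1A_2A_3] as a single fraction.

2/5

[A_1A_2A_3] = ½·((-12)·(-11−(-6)) + (21/2)·(-6−7) + (-2)·(7−(-11))) = ½·(60 − 273/2 − 36) = -225/4.
[A_1PA_3] = ½·((-12)·(-27/5−(-6)) + 1·(-6−7) + (-2)·(7−(-27/5))) = ½·(-36/5 − 13 − 124/5) = -45/2, so the ratio is (-45/2)/(-225/4) = 2/5.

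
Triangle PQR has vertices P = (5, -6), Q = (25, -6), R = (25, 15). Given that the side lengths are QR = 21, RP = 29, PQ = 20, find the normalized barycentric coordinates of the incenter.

The incenter has barycentric coordinates proportional to the opposite side lengths: (21 : 29 : 20).
Normalizing by 21+29+20 = 70 gives (3/10, 29/70, 2/7).

(3/10, 29/70, 2/7)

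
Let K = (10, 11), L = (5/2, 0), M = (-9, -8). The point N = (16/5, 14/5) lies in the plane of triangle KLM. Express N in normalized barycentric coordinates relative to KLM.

(2/5, 2/5, 1/5)

Signed area of the reference triangle: [KLM] = ½·(10·(0−(-8)) + (5/2)·(-8−11) + (-9)·(11−0)) = ½·(80 − 95/2 − 99) = -133/4.
[NLM] = ½·((16/5)·(0−(-8)) + (5/2)·(-8−(14/5)) + (-9)·(14/5−0)) = ½·(128/5 − 27 − 126/5) = -133/10, so the K-coordinate is (-133/10)/(-133/4) = 2/5.
[KNM] = ½·(10·(14/5−(-8)) + (16/5)·(-8−11) + (-9)·(11−(14/5))) = ½·(108 − 304/5 − 369/5) = -133/10, so the L-coordinate is 2/5.
[KLN] = ½·(10·(0−(14/5)) + (5/2)·(14/5−11) + (16/5)·(11−0)) = ½·(-28 − 41/2 + 176/5) = -133/20, so the M-coordinate is 1/5.
Check: 2/5 + 2/5 + 1/5 = 1.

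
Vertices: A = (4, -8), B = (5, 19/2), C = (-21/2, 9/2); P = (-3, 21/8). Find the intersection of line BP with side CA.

Barycentric coordinates of P with respect to ABC: (1/4, 1/4, 1/2).
On side CA the B-coordinate is zero; dropping P's B-weight 1/4 and renormalizing the remaining 1/2 : 1/4 gives weights 2/3, 1/3 on C, A.
Q = (2/3)·(-21/2, 9/2) + (1/3)·(4, -8) = (-17/3, 1/3).

(-17/3, 1/3)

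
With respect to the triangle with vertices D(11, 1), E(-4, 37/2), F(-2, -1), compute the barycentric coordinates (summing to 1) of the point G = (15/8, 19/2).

Signed area of the reference triangle: [DEF] = ½·(11·(37/2−(-1)) + (-4)·(-1−1) + (-2)·(1−(37/2))) = ½·(429/2 + 8 + 35) = 515/4.
[GEF] = ½·((15/8)·(37/2−(-1)) + (-4)·(-1−(19/2)) + (-2)·(19/2−(37/2))) = ½·(585/16 + 42 + 18) = 1545/32, so the D-coordinate is (1545/32)/(515/4) = 3/8.
[DGF] = ½·(11·(19/2−(-1)) + (15/8)·(-1−1) + (-2)·(1−(19/2))) = ½·(231/2 − 15/4 + 17) = 515/8, so the E-coordinate is 1/2.
[DEG] = ½·(11·(37/2−(19/2)) + (-4)·(19/2−1) + (15/8)·(1−(37/2))) = ½·(99 − 34 − 525/16) = 515/32, so the F-coordinate is 1/8.

(3/8, 1/2, 1/8)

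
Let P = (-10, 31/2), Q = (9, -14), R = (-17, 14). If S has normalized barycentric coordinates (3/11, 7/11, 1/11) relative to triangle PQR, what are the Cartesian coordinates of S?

S = (3/11)·P + (7/11)·Q + (1/11)·R.
x-coordinate: (3/11)·(-10) + (7/11)·9 + (1/11)·(-17) = 16/11.
y-coordinate: (3/11)·(31/2) + (7/11)·(-14) + (1/11)·14 = -75/22.

(16/11, -75/22)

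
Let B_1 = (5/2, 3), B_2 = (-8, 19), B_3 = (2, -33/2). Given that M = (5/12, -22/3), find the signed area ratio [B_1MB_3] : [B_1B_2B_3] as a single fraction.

[B_1B_2B_3] = ½·((5/2)·(19−(-33/2)) + (-8)·(-33/2−3) + 2·(3−19)) = ½·(355/4 + 156 − 32) = 851/8.
[B_1MB_3] = ½·((5/2)·(-22/3−(-33/2)) + (5/12)·(-33/2−3) + 2·(3−(-22/3))) = ½·(275/12 − 65/8 + 62/3) = 851/48, so the ratio is (851/48)/(851/8) = 1/6.

1/6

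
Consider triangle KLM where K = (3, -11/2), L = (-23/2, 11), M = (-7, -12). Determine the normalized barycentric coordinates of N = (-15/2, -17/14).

(1/7, 3/7, 3/7)

Signed area of the reference triangle: [KLM] = ½·(3·(11−(-12)) + (-23/2)·(-12−(-11/2)) + (-7)·(-11/2−11)) = ½·(69 + 299/4 + 231/2) = 1037/8.
[NLM] = ½·((-15/2)·(11−(-12)) + (-23/2)·(-12−(-17/14)) + (-7)·(-17/14−11)) = ½·(-345/2 + 3473/28 + 171/2) = 1037/56, so the K-coordinate is (1037/56)/(1037/8) = 1/7.
[KNM] = ½·(3·(-17/14−(-12)) + (-15/2)·(-12−(-11/2)) + (-7)·(-11/2−(-17/14))) = ½·(453/14 + 195/4 + 30) = 3111/56, so the L-coordinate is 3/7.
[KLN] = ½·(3·(11−(-17/14)) + (-23/2)·(-17/14−(-11/2)) + (-15/2)·(-11/2−11)) = ½·(513/14 − 345/7 + 495/4) = 3111/56, so the M-coordinate is 3/7.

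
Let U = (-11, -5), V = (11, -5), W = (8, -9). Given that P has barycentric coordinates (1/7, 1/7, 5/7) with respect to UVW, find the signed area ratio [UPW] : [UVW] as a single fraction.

The signed ratio [UPW]/[UVW] equals the barycentric coordinate of P at vertex V, which is 1/7.

1/7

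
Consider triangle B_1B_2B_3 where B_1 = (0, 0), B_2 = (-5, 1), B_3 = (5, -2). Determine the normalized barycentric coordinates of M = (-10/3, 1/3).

(-1/3, 1, 1/3)

Signed area of the reference triangle: [B_1B_2B_3] = ½·(0·(1−(-2)) + (-5)·(-2−0) + 5·(0−1)) = ½·(0 + 10 − 5) = 5/2.
[MB_2B_3] = ½·((-10/3)·(1−(-2)) + (-5)·(-2−(1/3)) + 5·(1/3−1)) = ½·(-10 + 35/3 − 10/3) = -5/6, so the B_1-coordinate is (-5/6)/(5/2) = -1/3.
[B_1MB_3] = ½·(0·(1/3−(-2)) + (-10/3)·(-2−0) + 5·(0−(1/3))) = ½·(0 + 20/3 − 5/3) = 5/2, so the B_2-coordinate is 1.
[B_1B_2M] = ½·(0·(1−(1/3)) + (-5)·(1/3−0) + (-10/3)·(0−1)) = ½·(0 − 5/3 + 10/3) = 5/6, so the B_3-coordinate is 1/3.
Check: -1/3 + 1 + 1/3 = 1.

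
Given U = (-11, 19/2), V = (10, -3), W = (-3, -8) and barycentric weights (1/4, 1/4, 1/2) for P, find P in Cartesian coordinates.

(-7/4, -19/8)

P = (1/4)·U + (1/4)·V + (1/2)·W.
x-coordinate: (1/4)·(-11) + (1/4)·10 + (1/2)·(-3) = -7/4.
y-coordinate: (1/4)·(19/2) + (1/4)·(-3) + (1/2)·(-8) = -19/8.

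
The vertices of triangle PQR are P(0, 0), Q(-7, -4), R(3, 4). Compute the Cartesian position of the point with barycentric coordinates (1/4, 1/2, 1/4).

S = (1/4)·P + (1/2)·Q + (1/4)·R.
x-coordinate: (1/4)·0 + (1/2)·(-7) + (1/4)·3 = -11/4.
y-coordinate: (1/4)·0 + (1/2)·(-4) + (1/4)·4 = -1.

(-11/4, -1)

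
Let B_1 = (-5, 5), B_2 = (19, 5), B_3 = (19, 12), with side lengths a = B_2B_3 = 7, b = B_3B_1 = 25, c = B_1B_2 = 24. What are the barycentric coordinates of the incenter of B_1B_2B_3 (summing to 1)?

The incenter has barycentric coordinates proportional to the opposite side lengths: (7 : 25 : 24).
Normalizing by 7+25+24 = 56 gives (1/8, 25/56, 3/7).

(1/8, 25/56, 3/7)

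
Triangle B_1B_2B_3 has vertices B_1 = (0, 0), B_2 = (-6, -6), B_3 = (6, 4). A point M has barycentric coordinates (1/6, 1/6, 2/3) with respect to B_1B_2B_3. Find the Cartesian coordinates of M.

(3, 5/3)

M = (1/6)·B_1 + (1/6)·B_2 + (2/3)·B_3.
x-coordinate: (1/6)·0 + (1/6)·(-6) + (2/3)·6 = 3.
y-coordinate: (1/6)·0 + (1/6)·(-6) + (2/3)·4 = 5/3.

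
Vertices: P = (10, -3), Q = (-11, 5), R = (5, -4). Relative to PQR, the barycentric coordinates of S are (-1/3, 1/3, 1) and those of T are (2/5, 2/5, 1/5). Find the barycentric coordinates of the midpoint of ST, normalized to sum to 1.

(1/30, 11/30, 3/5)

Since both coordinate triples sum to 1, the midpoint's barycentrics are the componentwise average.
(-1/3+2/5)/2 = 1/30; similarly 11/30 and 3/5.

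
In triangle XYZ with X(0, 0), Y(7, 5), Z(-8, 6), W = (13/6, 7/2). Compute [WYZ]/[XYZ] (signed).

1/3

[XYZ] = ½·(0·(5−6) + 7·(6−0) + (-8)·(0−5)) = ½·(0 + 42 + 40) = 41.
[WYZ] = ½·((13/6)·(5−6) + 7·(6−(7/2)) + (-8)·(7/2−5)) = ½·(-13/6 + 35/2 + 12) = 41/3, so the ratio is (41/3)/41 = 1/3.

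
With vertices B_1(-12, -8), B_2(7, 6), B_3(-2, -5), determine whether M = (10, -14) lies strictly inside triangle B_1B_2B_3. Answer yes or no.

no

Barycentric coordinates of M: (-213/83, -126/83, 422/83).
The three coordinates are negative, negative, positive; a point is interior exactly when all three are positive.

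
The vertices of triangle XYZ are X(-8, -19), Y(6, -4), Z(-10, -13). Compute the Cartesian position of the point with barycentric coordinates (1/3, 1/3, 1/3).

(-4, -12)

W = (1/3)·X + (1/3)·Y + (1/3)·Z.
x-coordinate: (1/3)·(-8) + (1/3)·6 + (1/3)·(-10) = -4.
y-coordinate: (1/3)·(-19) + (1/3)·(-4) + (1/3)·(-13) = -12.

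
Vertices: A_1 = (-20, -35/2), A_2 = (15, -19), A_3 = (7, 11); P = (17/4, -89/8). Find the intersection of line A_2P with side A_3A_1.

Barycentric coordinates of P with respect to A_1A_2A_3: (1/4, 1/2, 1/4).
On side A_3A_1 the A_2-coordinate is zero; dropping P's A_2-weight 1/2 and renormalizing the remaining 1/4 : 1/4 gives weights 1/2, 1/2 on A_3, A_1.
Q = (1/2)·(7, 11) + (1/2)·(-20, -35/2) = (-13/2, -13/4).

(-13/2, -13/4)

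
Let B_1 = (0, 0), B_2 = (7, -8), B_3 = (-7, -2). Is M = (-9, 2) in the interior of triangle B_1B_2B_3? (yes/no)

no

Barycentric coordinates of M: (22/35, -16/35, 29/35).
The three coordinates are positive, negative, positive; a point is interior exactly when all three are positive.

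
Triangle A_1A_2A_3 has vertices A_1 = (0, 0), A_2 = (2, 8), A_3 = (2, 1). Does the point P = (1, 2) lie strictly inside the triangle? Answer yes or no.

Barycentric coordinates of P: (1/2, 3/14, 2/7).
The three coordinates are positive, positive, positive; a point is interior exactly when all three are positive.

yes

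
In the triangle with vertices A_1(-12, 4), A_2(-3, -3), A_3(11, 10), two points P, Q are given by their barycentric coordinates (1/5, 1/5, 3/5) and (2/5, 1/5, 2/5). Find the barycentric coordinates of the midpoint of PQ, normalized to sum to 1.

(3/10, 1/5, 1/2)

Since both coordinate triples sum to 1, the midpoint's barycentrics are the componentwise average.
(1/5+2/5)/2 = 3/10; similarly 1/5 and 1/2.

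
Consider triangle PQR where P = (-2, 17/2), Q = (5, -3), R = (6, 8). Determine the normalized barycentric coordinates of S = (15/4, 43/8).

(1/4, 1/4, 1/2)

Signed area of the reference triangle: [PQR] = ½·((-2)·(-3−8) + 5·(8−(17/2)) + 6·(17/2−(-3))) = ½·(22 − 5/2 + 69) = 177/4.
[SQR] = ½·((15/4)·(-3−8) + 5·(8−(43/8)) + 6·(43/8−(-3))) = ½·(-165/4 + 105/8 + 201/4) = 177/16, so the P-coordinate is (177/16)/(177/4) = 1/4.
[PSR] = ½·((-2)·(43/8−8) + (15/4)·(8−(17/2)) + 6·(17/2−(43/8))) = ½·(21/4 − 15/8 + 75/4) = 177/16, so the Q-coordinate is 1/4.
[PQS] = ½·((-2)·(-3−(43/8)) + 5·(43/8−(17/2)) + (15/4)·(17/2−(-3))) = ½·(67/4 − 125/8 + 345/8) = 177/8, so the R-coordinate is 1/2.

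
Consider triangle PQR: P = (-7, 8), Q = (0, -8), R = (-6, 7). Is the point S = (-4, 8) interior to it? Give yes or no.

no

Barycentric coordinates of S: (-4, -1/3, 16/3).
The three coordinates are negative, negative, positive; a point is interior exactly when all three are positive.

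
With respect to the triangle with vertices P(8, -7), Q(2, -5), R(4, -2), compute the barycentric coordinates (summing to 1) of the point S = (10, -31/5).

Signed area of the reference triangle: [PQR] = ½·(8·(-5−(-2)) + 2·(-2−(-7)) + 4·(-7−(-5))) = ½·(-24 + 10 − 8) = -11.
[SQR] = ½·(10·(-5−(-2)) + 2·(-2−(-31/5)) + 4·(-31/5−(-5))) = ½·(-30 + 42/5 − 24/5) = -66/5, so the P-coordinate is (-66/5)/(-11) = 6/5.
[PSR] = ½·(8·(-31/5−(-2)) + 10·(-2−(-7)) + 4·(-7−(-31/5))) = ½·(-168/5 + 50 − 16/5) = 33/5, so the Q-coordinate is -3/5.
[PQS] = ½·(8·(-5−(-31/5)) + 2·(-31/5−(-7)) + 10·(-7−(-5))) = ½·(48/5 + 8/5 − 20) = -22/5, so the R-coordinate is 2/5.

(6/5, -3/5, 2/5)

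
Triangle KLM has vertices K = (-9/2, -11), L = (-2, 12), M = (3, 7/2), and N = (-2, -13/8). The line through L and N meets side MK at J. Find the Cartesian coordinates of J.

Barycentric coordinates of N with respect to KLM: (1/2, 1/4, 1/4).
On side MK the L-coordinate is zero; dropping N's L-weight 1/4 and renormalizing the remaining 1/4 : 1/2 gives weights 1/3, 2/3 on M, K.
J = (1/3)·(3, 7/2) + (2/3)·(-9/2, -11) = (-2, -37/6).

(-2, -37/6)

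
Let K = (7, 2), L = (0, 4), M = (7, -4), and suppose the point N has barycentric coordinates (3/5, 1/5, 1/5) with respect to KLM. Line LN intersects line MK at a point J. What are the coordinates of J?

(7, 1/2)

Line LN meets MK where the L-coordinate vanishes; zeroing N's L-weight and renormalizing leaves M, K-weights 1/5 : 3/5 → (1/4, 3/4).
So J = (1/4)·M + (3/4)·K = (7, 1/2).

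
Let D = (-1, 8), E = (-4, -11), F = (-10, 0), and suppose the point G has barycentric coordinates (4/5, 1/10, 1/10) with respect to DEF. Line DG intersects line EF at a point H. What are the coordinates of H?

(-7, -11/2)

Line DG meets EF where the D-coordinate vanishes; zeroing G's D-weight and renormalizing leaves E, F-weights 1/10 : 1/10 → (1/2, 1/2).
So H = (1/2)·E + (1/2)·F = (-7, -11/2).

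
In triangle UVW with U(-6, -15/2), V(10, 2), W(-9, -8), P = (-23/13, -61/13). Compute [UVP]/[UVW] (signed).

3/13

[UVW] = ½·((-6)·(2−(-8)) + 10·(-8−(-15/2)) + (-9)·(-15/2−2)) = ½·(-60 − 5 + 171/2) = 41/4.
[UVP] = ½·((-6)·(2−(-61/13)) + 10·(-61/13−(-15/2)) + (-23/13)·(-15/2−2)) = ½·(-522/13 + 365/13 + 437/26) = 123/52, so the ratio is (123/52)/(41/4) = 3/13.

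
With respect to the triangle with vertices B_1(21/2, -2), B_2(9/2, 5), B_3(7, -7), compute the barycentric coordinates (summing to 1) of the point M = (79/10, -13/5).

Signed area of the reference triangle: [B_1B_2B_3] = ½·((21/2)·(5−(-7)) + (9/2)·(-7−(-2)) + 7·(-2−5)) = ½·(126 − 45/2 − 49) = 109/4.
[MB_2B_3] = ½·((79/10)·(5−(-7)) + (9/2)·(-7−(-13/5)) + 7·(-13/5−5)) = ½·(474/5 − 99/5 − 266/5) = 109/10, so the B_1-coordinate is (109/10)/(109/4) = 2/5.
[B_1MB_3] = ½·((21/2)·(-13/5−(-7)) + (79/10)·(-7−(-2)) + 7·(-2−(-13/5))) = ½·(231/5 − 79/2 + 21/5) = 109/20, so the B_2-coordinate is 1/5.
[B_1B_2M] = ½·((21/2)·(5−(-13/5)) + (9/2)·(-13/5−(-2)) + (79/10)·(-2−5)) = ½·(399/5 − 27/10 − 553/10) = 109/10, so the B_3-coordinate is 2/5.
Check: 2/5 + 1/5 + 2/5 = 1.

(2/5, 1/5, 2/5)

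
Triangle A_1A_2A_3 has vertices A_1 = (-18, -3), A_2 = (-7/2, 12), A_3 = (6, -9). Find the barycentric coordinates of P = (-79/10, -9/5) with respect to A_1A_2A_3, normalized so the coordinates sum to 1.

(1/2, 1/5, 3/10)

Signed area of the reference triangle: [A_1A_2A_3] = ½·((-18)·(12−(-9)) + (-7/2)·(-9−(-3)) + 6·(-3−12)) = ½·(-378 + 21 − 90) = -447/2.
[PA_2A_3] = ½·((-79/10)·(12−(-9)) + (-7/2)·(-9−(-9/5)) + 6·(-9/5−12)) = ½·(-1659/10 + 126/5 − 414/5) = -447/4, so the A_1-coordinate is (-447/4)/(-447/2) = 1/2.
[A_1PA_3] = ½·((-18)·(-9/5−(-9)) + (-79/10)·(-9−(-3)) + 6·(-3−(-9/5))) = ½·(-648/5 + 237/5 − 36/5) = -447/10, so the A_2-coordinate is 1/5.
[A_1A_2P] = ½·((-18)·(12−(-9/5)) + (-7/2)·(-9/5−(-3)) + (-79/10)·(-3−12)) = ½·(-1242/5 − 21/5 + 237/2) = -1341/20, so the A_3-coordinate is 3/10.
Check: 1/2 + 1/5 + 3/10 = 1.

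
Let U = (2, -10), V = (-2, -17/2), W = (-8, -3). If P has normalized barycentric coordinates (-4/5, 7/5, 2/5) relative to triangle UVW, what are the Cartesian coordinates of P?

P = (-4/5)·U + (7/5)·V + (2/5)·W.
x-coordinate: (-4/5)·2 + (7/5)·(-2) + (2/5)·(-8) = -38/5.
y-coordinate: (-4/5)·(-10) + (7/5)·(-17/2) + (2/5)·(-3) = -51/10.

(-38/5, -51/10)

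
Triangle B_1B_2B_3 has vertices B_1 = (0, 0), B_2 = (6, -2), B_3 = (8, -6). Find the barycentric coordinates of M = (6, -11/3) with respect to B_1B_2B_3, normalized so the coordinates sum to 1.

Signed area of the reference triangle: [B_1B_2B_3] = ½·(0·(-2−(-6)) + 6·(-6−0) + 8·(0−(-2))) = ½·(0 − 36 + 16) = -10.
[MB_2B_3] = ½·(6·(-2−(-6)) + 6·(-6−(-11/3)) + 8·(-11/3−(-2))) = ½·(24 − 14 − 40/3) = -5/3, so the B_1-coordinate is (-5/3)/(-10) = 1/6.
[B_1MB_3] = ½·(0·(-11/3−(-6)) + 6·(-6−0) + 8·(0−(-11/3))) = ½·(0 − 36 + 88/3) = -10/3, so the B_2-coordinate is 1/3.
[B_1B_2M] = ½·(0·(-2−(-11/3)) + 6·(-11/3−0) + 6·(0−(-2))) = ½·(0 − 22 + 12) = -5, so the B_3-coordinate is 1/2.

(1/6, 1/3, 1/2)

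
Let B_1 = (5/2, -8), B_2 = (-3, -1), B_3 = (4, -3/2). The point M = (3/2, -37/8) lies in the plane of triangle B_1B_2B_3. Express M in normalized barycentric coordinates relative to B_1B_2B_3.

(1/2, 1/4, 1/4)

Signed area of the reference triangle: [B_1B_2B_3] = ½·((5/2)·(-1−(-3/2)) + (-3)·(-3/2−(-8)) + 4·(-8−(-1))) = ½·(5/4 − 39/2 − 28) = -185/8.
[MB_2B_3] = ½·((3/2)·(-1−(-3/2)) + (-3)·(-3/2−(-37/8)) + 4·(-37/8−(-1))) = ½·(3/4 − 75/8 − 29/2) = -185/16, so the B_1-coordinate is (-185/16)/(-185/8) = 1/2.
[B_1MB_3] = ½·((5/2)·(-37/8−(-3/2)) + (3/2)·(-3/2−(-8)) + 4·(-8−(-37/8))) = ½·(-125/16 + 39/4 − 27/2) = -185/32, so the B_2-coordinate is 1/4.
[B_1B_2M] = ½·((5/2)·(-1−(-37/8)) + (-3)·(-37/8−(-8)) + (3/2)·(-8−(-1))) = ½·(145/16 − 81/8 − 21/2) = -185/32, so the B_3-coordinate is 1/4.
Check: 1/2 + 1/4 + 1/4 = 1.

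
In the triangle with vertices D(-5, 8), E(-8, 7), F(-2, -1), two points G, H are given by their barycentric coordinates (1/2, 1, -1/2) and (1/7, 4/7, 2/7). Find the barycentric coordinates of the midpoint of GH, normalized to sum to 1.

Since both coordinate triples sum to 1, the midpoint's barycentrics are the componentwise average.
(1/2+1/7)/2 = 9/28; similarly 11/14 and -3/28.

(9/28, 11/14, -3/28)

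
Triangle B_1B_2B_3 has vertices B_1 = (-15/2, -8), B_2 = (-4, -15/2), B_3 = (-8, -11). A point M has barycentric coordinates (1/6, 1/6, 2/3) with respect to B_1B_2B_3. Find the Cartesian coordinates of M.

M = (1/6)·B_1 + (1/6)·B_2 + (2/3)·B_3.
x-coordinate: (1/6)·(-15/2) + (1/6)·(-4) + (2/3)·(-8) = -29/4.
y-coordinate: (1/6)·(-8) + (1/6)·(-15/2) + (2/3)·(-11) = -119/12.

(-29/4, -119/12)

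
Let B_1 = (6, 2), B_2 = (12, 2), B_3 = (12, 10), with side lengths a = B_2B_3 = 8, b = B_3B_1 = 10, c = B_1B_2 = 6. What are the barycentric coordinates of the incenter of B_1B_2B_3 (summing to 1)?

(1/3, 5/12, 1/4)

The incenter has barycentric coordinates proportional to the opposite side lengths: (8 : 10 : 6).
Normalizing by 8+10+6 = 24 gives (1/3, 5/12, 1/4).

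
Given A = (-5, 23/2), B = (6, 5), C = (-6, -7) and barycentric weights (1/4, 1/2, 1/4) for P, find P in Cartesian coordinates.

(1/4, 29/8)

P = (1/4)·A + (1/2)·B + (1/4)·C.
x-coordinate: (1/4)·(-5) + (1/2)·6 + (1/4)·(-6) = 1/4.
y-coordinate: (1/4)·(23/2) + (1/2)·5 + (1/4)·(-7) = 29/8.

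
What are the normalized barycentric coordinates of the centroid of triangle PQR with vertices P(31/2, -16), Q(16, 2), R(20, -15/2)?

The centroid is the average of the vertices, so each weight is 1/3.

(1/3, 1/3, 1/3)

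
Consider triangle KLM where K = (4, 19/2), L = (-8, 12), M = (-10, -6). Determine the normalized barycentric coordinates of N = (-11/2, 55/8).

Signed area of the reference triangle: [KLM] = ½·(4·(12−(-6)) + (-8)·(-6−(19/2)) + (-10)·(19/2−12)) = ½·(72 + 124 + 25) = 221/2.
[NLM] = ½·((-11/2)·(12−(-6)) + (-8)·(-6−(55/8)) + (-10)·(55/8−12)) = ½·(-99 + 103 + 205/4) = 221/8, so the K-coordinate is (221/8)/(221/2) = 1/4.
[KNM] = ½·(4·(55/8−(-6)) + (-11/2)·(-6−(19/2)) + (-10)·(19/2−(55/8))) = ½·(103/2 + 341/4 − 105/4) = 221/4, so the L-coordinate is 1/2.
[KLN] = ½·(4·(12−(55/8)) + (-8)·(55/8−(19/2)) + (-11/2)·(19/2−12)) = ½·(41/2 + 21 + 55/4) = 221/8, so the M-coordinate is 1/4.
Check: 1/4 + 1/2 + 1/4 = 1.

(1/4, 1/2, 1/4)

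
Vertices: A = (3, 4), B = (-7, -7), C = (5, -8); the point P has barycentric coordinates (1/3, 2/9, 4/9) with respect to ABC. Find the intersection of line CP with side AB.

Line CP meets AB where the C-coordinate vanishes; zeroing P's C-weight and renormalizing leaves A, B-weights 1/3 : 2/9 → (3/5, 2/5).
So Q = (3/5)·A + (2/5)·B = (-1, -2/5).

(-1, -2/5)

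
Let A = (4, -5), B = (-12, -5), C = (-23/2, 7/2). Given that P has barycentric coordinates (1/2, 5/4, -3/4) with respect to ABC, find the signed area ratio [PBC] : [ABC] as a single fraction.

1/2

The signed ratio [PBC]/[ABC] equals the barycentric coordinate of P at vertex A, which is 1/2.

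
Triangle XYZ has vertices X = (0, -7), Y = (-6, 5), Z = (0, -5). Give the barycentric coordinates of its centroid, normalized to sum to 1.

The centroid is the average of the vertices, so each weight is 1/3.

(1/3, 1/3, 1/3)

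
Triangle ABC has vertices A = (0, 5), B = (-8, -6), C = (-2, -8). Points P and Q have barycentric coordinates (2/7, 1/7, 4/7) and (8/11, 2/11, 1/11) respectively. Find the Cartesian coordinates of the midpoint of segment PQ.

(-151/77, -12/11)

Barycentric coordinates of the midpoint are the average: (39/77, 25/154, 51/154).
Converting: (39/77)·A + (25/154)·B + (51/154)·C = (-151/77, -12/11).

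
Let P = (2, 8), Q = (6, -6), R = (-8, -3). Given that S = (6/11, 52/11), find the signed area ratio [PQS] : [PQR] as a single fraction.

2/11

[PQR] = ½·(2·(-6−(-3)) + 6·(-3−8) + (-8)·(8−(-6))) = ½·(-6 − 66 − 112) = -92.
[PQS] = ½·(2·(-6−(52/11)) + 6·(52/11−8) + (6/11)·(8−(-6))) = ½·(-236/11 − 216/11 + 84/11) = -184/11, so the ratio is (-184/11)/(-92) = 2/11.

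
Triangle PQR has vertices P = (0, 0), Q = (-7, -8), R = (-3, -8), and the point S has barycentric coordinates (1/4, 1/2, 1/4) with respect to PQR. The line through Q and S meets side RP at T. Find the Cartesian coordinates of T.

Line QS meets RP where the Q-coordinate vanishes; zeroing S's Q-weight and renormalizing leaves R, P-weights 1/4 : 1/4 → (1/2, 1/2).
So T = (1/2)·R + (1/2)·P = (-3/2, -4).

(-3/2, -4)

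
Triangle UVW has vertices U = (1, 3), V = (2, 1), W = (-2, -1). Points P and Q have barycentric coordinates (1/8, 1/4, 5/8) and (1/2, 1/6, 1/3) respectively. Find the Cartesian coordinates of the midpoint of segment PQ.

Barycentric coordinates of the midpoint are the average: (5/16, 5/24, 23/48).
Converting: (5/16)·U + (5/24)·V + (23/48)·W = (-11/48, 2/3).

(-11/48, 2/3)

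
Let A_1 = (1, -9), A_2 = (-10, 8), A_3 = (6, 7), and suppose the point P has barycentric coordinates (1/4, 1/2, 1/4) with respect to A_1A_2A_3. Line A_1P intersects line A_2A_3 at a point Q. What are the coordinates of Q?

(-14/3, 23/3)

Line A_1P meets A_2A_3 where the A_1-coordinate vanishes; zeroing P's A_1-weight and renormalizing leaves A_2, A_3-weights 1/2 : 1/4 → (2/3, 1/3).
So Q = (2/3)·A_2 + (1/3)·A_3 = (-14/3, 23/3).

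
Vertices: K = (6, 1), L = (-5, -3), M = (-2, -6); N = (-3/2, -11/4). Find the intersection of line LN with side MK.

Barycentric coordinates of N with respect to KLM: (1/4, 1/2, 1/4).
On side MK the L-coordinate is zero; dropping N's L-weight 1/2 and renormalizing the remaining 1/4 : 1/4 gives weights 1/2, 1/2 on M, K.
J = (1/2)·(-2, -6) + (1/2)·(6, 1) = (2, -5/2).

(2, -5/2)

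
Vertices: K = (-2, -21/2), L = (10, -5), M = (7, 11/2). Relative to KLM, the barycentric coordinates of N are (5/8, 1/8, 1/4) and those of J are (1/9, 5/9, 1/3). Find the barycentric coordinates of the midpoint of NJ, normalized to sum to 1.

Since both coordinate triples sum to 1, the midpoint's barycentrics are the componentwise average.
(5/8+1/9)/2 = 53/144; similarly 49/144 and 7/24.

(53/144, 49/144, 7/24)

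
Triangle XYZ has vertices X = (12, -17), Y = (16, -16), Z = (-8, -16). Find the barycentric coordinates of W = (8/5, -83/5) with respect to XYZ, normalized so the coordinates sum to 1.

Signed area of the reference triangle: [XYZ] = ½·(12·(-16−(-16)) + 16·(-16−(-17)) + (-8)·(-17−(-16))) = ½·(0 + 16 + 8) = 12.
[WYZ] = ½·((8/5)·(-16−(-16)) + 16·(-16−(-83/5)) + (-8)·(-83/5−(-16))) = ½·(0 + 48/5 + 24/5) = 36/5, so the X-coordinate is (36/5)/12 = 3/5.
[XWZ] = ½·(12·(-83/5−(-16)) + (8/5)·(-16−(-17)) + (-8)·(-17−(-83/5))) = ½·(-36/5 + 8/5 + 16/5) = -6/5, so the Y-coordinate is -1/10.
[XYW] = ½·(12·(-16−(-83/5)) + 16·(-83/5−(-17)) + (8/5)·(-17−(-16))) = ½·(36/5 + 32/5 − 8/5) = 6, so the Z-coordinate is 1/2.
Check: 3/5 − 1/10 + 1/2 = 1.

(3/5, -1/10, 1/2)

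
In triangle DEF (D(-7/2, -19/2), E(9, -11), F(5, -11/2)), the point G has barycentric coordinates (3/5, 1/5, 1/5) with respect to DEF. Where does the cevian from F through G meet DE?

(-3/8, -79/8)

Line FG meets DE where the F-coordinate vanishes; zeroing G's F-weight and renormalizing leaves D, E-weights 3/5 : 1/5 → (3/4, 1/4).
So H = (3/4)·D + (1/4)·E = (-3/8, -79/8).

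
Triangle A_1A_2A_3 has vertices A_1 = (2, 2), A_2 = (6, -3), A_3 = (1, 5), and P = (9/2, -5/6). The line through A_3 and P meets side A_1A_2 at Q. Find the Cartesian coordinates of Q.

(26/5, -2)

Barycentric coordinates of P with respect to A_1A_2A_3: (1/6, 2/3, 1/6).
On side A_1A_2 the A_3-coordinate is zero; dropping P's A_3-weight 1/6 and renormalizing the remaining 1/6 : 2/3 gives weights 1/5, 4/5 on A_1, A_2.
Q = (1/5)·(2, 2) + (4/5)·(6, -3) = (26/5, -2).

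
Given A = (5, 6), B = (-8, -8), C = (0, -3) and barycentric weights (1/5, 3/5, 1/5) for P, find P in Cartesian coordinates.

(-19/5, -21/5)

P = (1/5)·A + (3/5)·B + (1/5)·C.
x-coordinate: (1/5)·5 + (3/5)·(-8) + (1/5)·0 = -19/5.
y-coordinate: (1/5)·6 + (3/5)·(-8) + (1/5)·(-3) = -21/5.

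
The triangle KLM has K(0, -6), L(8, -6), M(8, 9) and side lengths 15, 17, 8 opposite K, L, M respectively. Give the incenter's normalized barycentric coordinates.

(3/8, 17/40, 1/5)

The incenter has barycentric coordinates proportional to the opposite side lengths: (15 : 17 : 8).
Normalizing by 15+17+8 = 40 gives (3/8, 17/40, 1/5).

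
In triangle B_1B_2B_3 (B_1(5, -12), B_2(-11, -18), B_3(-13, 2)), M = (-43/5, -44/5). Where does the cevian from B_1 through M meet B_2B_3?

(-12, -8)

Barycentric coordinates of M with respect to B_1B_2B_3: (1/5, 2/5, 2/5).
On side B_2B_3 the B_1-coordinate is zero; dropping M's B_1-weight 1/5 and renormalizing the remaining 2/5 : 2/5 gives weights 1/2, 1/2 on B_2, B_3.
N = (1/2)·(-11, -18) + (1/2)·(-13, 2) = (-12, -8).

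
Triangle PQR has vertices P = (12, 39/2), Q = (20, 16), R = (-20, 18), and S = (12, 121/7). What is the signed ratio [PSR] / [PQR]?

[PQR] = ½·(12·(16−18) + 20·(18−(39/2)) + (-20)·(39/2−16)) = ½·(-24 − 30 − 70) = -62.
[PSR] = ½·(12·(121/7−18) + 12·(18−(39/2)) + (-20)·(39/2−(121/7))) = ½·(-60/7 − 18 − 310/7) = -248/7, so the ratio is (-248/7)/(-62) = 4/7.

4/7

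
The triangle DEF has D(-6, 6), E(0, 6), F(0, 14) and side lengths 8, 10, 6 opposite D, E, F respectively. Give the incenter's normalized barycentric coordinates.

The incenter has barycentric coordinates proportional to the opposite side lengths: (8 : 10 : 6).
Normalizing by 8+10+6 = 24 gives (1/3, 5/12, 1/4).

(1/3, 5/12, 1/4)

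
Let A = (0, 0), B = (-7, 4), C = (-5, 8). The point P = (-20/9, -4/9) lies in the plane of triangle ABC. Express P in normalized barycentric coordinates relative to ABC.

(7/9, 5/9, -1/3)

Signed area of the reference triangle: [ABC] = ½·(0·(4−8) + (-7)·(8−0) + (-5)·(0−4)) = ½·(0 − 56 + 20) = -18.
[PBC] = ½·((-20/9)·(4−8) + (-7)·(8−(-4/9)) + (-5)·(-4/9−4)) = ½·(80/9 − 532/9 + 200/9) = -14, so the A-coordinate is (-14)/(-18) = 7/9.
[APC] = ½·(0·(-4/9−8) + (-20/9)·(8−0) + (-5)·(0−(-4/9))) = ½·(0 − 160/9 − 20/9) = -10, so the B-coordinate is 5/9.
[ABP] = ½·(0·(4−(-4/9)) + (-7)·(-4/9−0) + (-20/9)·(0−4)) = ½·(0 + 28/9 + 80/9) = 6, so the C-coordinate is -1/3.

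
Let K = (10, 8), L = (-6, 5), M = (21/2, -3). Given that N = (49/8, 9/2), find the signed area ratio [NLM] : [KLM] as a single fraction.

1/2

[KLM] = ½·(10·(5−(-3)) + (-6)·(-3−8) + (21/2)·(8−5)) = ½·(80 + 66 + 63/2) = 355/4.
[NLM] = ½·((49/8)·(5−(-3)) + (-6)·(-3−(9/2)) + (21/2)·(9/2−5)) = ½·(49 + 45 − 21/4) = 355/8, so the ratio is (355/8)/(355/4) = 1/2.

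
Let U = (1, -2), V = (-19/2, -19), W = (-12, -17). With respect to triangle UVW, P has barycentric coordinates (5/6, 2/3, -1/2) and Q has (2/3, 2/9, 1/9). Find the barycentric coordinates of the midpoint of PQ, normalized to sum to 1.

Since both coordinate triples sum to 1, the midpoint's barycentrics are the componentwise average.
(5/6+2/3)/2 = 3/4; similarly 4/9 and -7/36.

(3/4, 4/9, -7/36)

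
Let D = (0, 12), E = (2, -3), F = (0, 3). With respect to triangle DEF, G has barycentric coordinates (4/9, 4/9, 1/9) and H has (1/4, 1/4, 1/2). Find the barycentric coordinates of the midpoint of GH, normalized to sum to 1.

(25/72, 25/72, 11/36)

Since both coordinate triples sum to 1, the midpoint's barycentrics are the componentwise average.
(4/9+1/4)/2 = 25/72; similarly 25/72 and 11/36.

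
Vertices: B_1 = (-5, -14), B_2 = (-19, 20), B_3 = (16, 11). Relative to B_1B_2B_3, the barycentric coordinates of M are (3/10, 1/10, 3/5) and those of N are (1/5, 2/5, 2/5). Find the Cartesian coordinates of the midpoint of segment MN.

Barycentric coordinates of the midpoint are the average: (1/4, 1/4, 1/2).
Converting: (1/4)·B_1 + (1/4)·B_2 + (1/2)·B_3 = (2, 7).

(2, 7)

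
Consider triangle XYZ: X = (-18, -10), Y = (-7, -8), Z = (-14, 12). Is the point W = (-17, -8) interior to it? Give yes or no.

yes

Barycentric coordinates of W: (100/117, 7/117, 10/117).
The three coordinates are positive, positive, positive; a point is interior exactly when all three are positive.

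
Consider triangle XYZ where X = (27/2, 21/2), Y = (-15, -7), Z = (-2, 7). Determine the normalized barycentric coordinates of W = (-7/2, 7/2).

Signed area of the reference triangle: [XYZ] = ½·((27/2)·(-7−7) + (-15)·(7−(21/2)) + (-2)·(21/2−(-7))) = ½·(-189 + 105/2 − 35) = -343/4.
[WYZ] = ½·((-7/2)·(-7−7) + (-15)·(7−(7/2)) + (-2)·(7/2−(-7))) = ½·(49 − 105/2 − 21) = -49/4, so the X-coordinate is (-49/4)/(-343/4) = 1/7.
[XWZ] = ½·((27/2)·(7/2−7) + (-7/2)·(7−(21/2)) + (-2)·(21/2−(7/2))) = ½·(-189/4 + 49/4 − 14) = -49/2, so the Y-coordinate is 2/7.
[XYW] = ½·((27/2)·(-7−(7/2)) + (-15)·(7/2−(21/2)) + (-7/2)·(21/2−(-7))) = ½·(-567/4 + 105 − 245/4) = -49, so the Z-coordinate is 4/7.
Check: 1/7 + 2/7 + 4/7 = 1.

(1/7, 2/7, 4/7)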